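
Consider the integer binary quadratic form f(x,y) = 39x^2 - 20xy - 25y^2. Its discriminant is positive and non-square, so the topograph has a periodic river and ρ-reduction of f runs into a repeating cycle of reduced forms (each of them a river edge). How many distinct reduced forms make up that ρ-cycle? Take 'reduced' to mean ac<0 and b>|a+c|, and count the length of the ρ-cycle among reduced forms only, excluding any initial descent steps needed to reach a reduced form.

D = 4300, ⌊√D⌋ = 65
descent: ρ → (-25,20,39)  [lands on river]
river: ρ → (39,58,-6)
river: ρ → (-6,62,19)
river: ρ → (19,52,-21)
river: ρ → (-21,32,39)
river: ρ → (39,46,-14)
river: ρ → (-14,38,51)
river: ρ → (51,64,-1)
river: ρ → (-1,64,51)
river: ρ → (51,38,-14)
river: ρ → (-14,46,39)
river: ρ → (39,32,-21)
river: ρ → (-21,52,19)
river: ρ → (19,62,-6)
river: ρ → (-6,58,39)
river: ρ → (39,20,-25)
river: ρ → (-25,30,34)
river: ρ → (34,38,-21)
river: ρ → (-21,46,26)
river: ρ → (26,58,-9)
river: ρ → (-9,50,50)
river: ρ → (50,50,-9)
river: ρ → (-9,58,26)
river: ρ → (26,46,-21)
river: ρ → (-21,38,34)
river: ρ → (34,30,-25)
ρ-cycle length = 26 (tail of 1 descent step not counted)

26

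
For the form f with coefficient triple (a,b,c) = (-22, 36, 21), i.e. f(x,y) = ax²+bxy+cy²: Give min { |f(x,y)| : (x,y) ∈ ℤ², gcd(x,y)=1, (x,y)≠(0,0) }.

river: ρ → (21,48,-10)
river: ρ → (-10,52,11)
river: ρ → (11,36,-42)
river: ρ → (-42,48,5)
river: ρ → (5,52,-22)
river: ρ → (-22,36,21)
closes: descent 0, river 6
min |a| on river = 5

5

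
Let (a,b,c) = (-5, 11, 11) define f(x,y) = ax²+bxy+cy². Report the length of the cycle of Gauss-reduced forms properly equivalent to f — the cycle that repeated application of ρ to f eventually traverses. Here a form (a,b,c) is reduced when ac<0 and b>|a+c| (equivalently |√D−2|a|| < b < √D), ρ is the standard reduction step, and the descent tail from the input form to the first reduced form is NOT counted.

D = 341, ⌊√D⌋ = 18
river: ρ → (11,11,-5)
river: ρ → (-5,9,13)
river: ρ → (13,17,-1)
river: ρ → (-1,17,13)
river: ρ → (13,9,-5)
river: ρ → (-5,11,11)
ρ-cycle length = 6 (tail of 0 descent steps not counted)

6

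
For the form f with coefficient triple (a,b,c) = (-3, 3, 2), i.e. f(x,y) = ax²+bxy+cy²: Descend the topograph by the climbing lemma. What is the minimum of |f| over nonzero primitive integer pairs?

river: ρ → (2,5,-1)
river: ρ → (-1,5,2)
river: ρ → (2,3,-3)
river: ρ → (-3,3,2)
closes: descent 0, river 4
min |a| on river = 1

1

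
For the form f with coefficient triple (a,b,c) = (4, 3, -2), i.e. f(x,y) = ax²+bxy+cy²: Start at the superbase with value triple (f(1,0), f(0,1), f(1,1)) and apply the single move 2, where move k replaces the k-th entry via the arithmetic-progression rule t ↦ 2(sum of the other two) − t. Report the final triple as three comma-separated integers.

start (4,-2,5) = (f(1,0),f(0,1),f(1,1))
replace slot 2: 2·(4+5) − (-2) = 20 → (4,20,5)

4,20,5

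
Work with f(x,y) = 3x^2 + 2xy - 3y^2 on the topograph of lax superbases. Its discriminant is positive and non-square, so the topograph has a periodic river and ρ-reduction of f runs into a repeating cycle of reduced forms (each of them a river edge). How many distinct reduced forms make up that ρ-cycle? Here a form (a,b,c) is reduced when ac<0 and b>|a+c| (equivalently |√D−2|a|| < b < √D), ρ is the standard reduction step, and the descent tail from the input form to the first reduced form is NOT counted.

D = 40, ⌊√D⌋ = 6
river: ρ → (-3,4,2)
river: ρ → (2,4,-3)
river: ρ → (-3,2,3)
river: ρ → (3,4,-2)
river: ρ → (-2,4,3)
river: ρ → (3,2,-3)
ρ-cycle length = 6 (tail of 0 descent steps not counted)

6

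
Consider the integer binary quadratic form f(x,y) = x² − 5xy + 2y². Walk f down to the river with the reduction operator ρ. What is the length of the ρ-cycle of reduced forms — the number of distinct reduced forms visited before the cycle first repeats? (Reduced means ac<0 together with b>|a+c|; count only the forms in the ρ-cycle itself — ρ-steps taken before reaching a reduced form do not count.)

D = 17, ⌊√D⌋ = 4
descent: ρ → (2,1,-2)  [lands on river]
river: ρ → (-2,3,1)
river: ρ → (1,3,-2)
river: ρ → (-2,1,2)
river: ρ → (2,3,-1)
river: ρ → (-1,3,2)
ρ-cycle length = 6 (tail of 1 descent step not counted)

6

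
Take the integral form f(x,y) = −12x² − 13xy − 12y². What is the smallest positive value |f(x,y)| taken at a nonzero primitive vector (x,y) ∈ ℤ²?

translate: b→-11 (≡13 mod 24), so (12,13,12)→(12,-11,11)
flip: (12,-11,11)→(11,11,12)
reduced (well bottom): (11,11,12) with a≤c, −a<b≤a
well minimum |f| = |-11| = 11 (negative-definite)

11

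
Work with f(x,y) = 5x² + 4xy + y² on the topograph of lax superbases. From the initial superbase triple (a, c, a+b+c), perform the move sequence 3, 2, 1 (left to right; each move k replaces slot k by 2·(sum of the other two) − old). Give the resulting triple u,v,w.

start (5,1,10) = (f(1,0),f(0,1),f(1,1))
replace slot 3: 2·(5+1) − 10 = 2 → (5,1,2)
replace slot 2: 2·(5+2) − 1 = 13 → (5,13,2)
replace slot 1: 2·(13+2) − 5 = 25 → (25,13,2)

25,13,2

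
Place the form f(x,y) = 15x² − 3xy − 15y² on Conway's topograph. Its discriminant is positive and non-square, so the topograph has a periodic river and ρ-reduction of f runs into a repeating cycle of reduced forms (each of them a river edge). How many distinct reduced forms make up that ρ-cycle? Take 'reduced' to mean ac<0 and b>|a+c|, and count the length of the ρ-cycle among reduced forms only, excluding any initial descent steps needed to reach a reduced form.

D = 909, ⌊√D⌋ = 30
descent: ρ → (-15,3,15)  [lands on river]
river: ρ → (15,27,-3)
river: ρ → (-3,27,15)
river: ρ → (15,3,-15)
river: ρ → (-15,27,3)
river: ρ → (3,27,-15)
ρ-cycle length = 6 (tail of 1 descent step not counted)

6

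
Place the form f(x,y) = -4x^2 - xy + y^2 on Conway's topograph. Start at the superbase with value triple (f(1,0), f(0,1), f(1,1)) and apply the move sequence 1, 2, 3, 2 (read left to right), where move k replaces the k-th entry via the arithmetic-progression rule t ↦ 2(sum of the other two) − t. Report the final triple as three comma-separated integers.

start (-4,1,-4) = (f(1,0),f(0,1),f(1,1))
replace slot 1: 2·(1+(-4)) − (-4) = -2 → (-2,1,-4)
replace slot 2: 2·((-2)+(-4)) − 1 = -13 → (-2,-13,-4)
replace slot 3: 2·((-2)+(-13)) − (-4) = -26 → (-2,-13,-26)
replace slot 2: 2·((-2)+(-26)) − (-13) = -43 → (-2,-43,-26)

-2,-43,-26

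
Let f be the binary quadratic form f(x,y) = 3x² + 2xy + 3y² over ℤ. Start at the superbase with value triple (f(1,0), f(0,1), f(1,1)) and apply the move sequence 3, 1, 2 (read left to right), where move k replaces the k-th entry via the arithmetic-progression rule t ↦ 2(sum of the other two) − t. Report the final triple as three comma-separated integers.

start (3,3,8) = (f(1,0),f(0,1),f(1,1))
replace slot 3: 2·(3+3) − 8 = 4 → (3,3,4)
replace slot 1: 2·(3+4) − 3 = 11 → (11,3,4)
replace slot 2: 2·(11+4) − 3 = 27 → (11,27,4)

11,27,4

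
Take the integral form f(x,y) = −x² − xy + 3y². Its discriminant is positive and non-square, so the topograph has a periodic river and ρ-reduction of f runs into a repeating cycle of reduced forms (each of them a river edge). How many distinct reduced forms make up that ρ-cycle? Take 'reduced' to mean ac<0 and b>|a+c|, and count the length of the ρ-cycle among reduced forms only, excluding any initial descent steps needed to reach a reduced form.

D = 13, ⌊√D⌋ = 3
descent: ρ → (3,1,-1)
descent: ρ → (-1,3,1)  [lands on river]
river: ρ → (1,3,-1)
ρ-cycle length = 2 (tail of 2 descent steps not counted)

2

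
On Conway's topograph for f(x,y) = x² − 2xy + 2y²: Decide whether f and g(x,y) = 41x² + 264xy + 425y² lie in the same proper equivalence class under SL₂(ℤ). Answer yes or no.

D₁ = -4, D₂ = -4
f: translate: b→0 (≡-2 mod 2), so (1,-2,2)→(1,0,1)
f: reduced (well bottom): (1,0,1) with a≤c, −a<b≤a
g: translate: b→18 (≡264 mod 82), so (41,264,425)→(41,18,2)
g: flip: (41,18,2)→(2,-18,41)
g: translate: b→2 (≡-18 mod 4), so (2,-18,41)→(2,2,1)
g: flip: (2,2,1)→(1,-2,2)
g: translate: b→0 (≡-2 mod 2), so (1,-2,2)→(1,0,1)
g: reduced (well bottom): (1,0,1) with a≤c, −a<b≤a
reduced forms (1, 0, 1) vs (1, 0, 1) ⇒ equivalent

yes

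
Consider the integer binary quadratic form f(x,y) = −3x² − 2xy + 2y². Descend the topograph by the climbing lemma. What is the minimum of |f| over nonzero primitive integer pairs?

descent: ρ → (2,2,-3)  [lands on river]
river: ρ → (-3,4,1)
river: ρ → (1,4,-3)
river: ρ → (-3,2,2)
closes: descent 1, river 4
min |a| on river = 1

1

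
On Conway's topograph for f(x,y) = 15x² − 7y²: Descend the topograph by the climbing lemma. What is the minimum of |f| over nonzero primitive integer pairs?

descent: ρ → (-7,14,8)  [lands on river]
river: ρ → (8,18,-3)
river: ρ → (-3,18,8)
river: ρ → (8,14,-7)
closes: descent 1, river 4
min |a| on river = 3

3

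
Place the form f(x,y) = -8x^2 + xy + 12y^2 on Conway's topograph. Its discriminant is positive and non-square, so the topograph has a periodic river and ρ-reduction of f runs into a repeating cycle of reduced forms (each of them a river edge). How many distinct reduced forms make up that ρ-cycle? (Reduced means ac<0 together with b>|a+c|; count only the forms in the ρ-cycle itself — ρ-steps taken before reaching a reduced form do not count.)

D = 385, ⌊√D⌋ = 19
descent: ρ → (12,-1,-8)
descent: ρ → (-8,17,3)  [lands on river]
river: ρ → (3,19,-2)
river: ρ → (-2,17,12)
river: ρ → (12,7,-7)
river: ρ → (-7,7,12)
river: ρ → (12,17,-2)
river: ρ → (-2,19,3)
river: ρ → (3,17,-8)
river: ρ → (-8,15,5)
river: ρ → (5,15,-8)
ρ-cycle length = 10 (tail of 2 descent steps not counted)

10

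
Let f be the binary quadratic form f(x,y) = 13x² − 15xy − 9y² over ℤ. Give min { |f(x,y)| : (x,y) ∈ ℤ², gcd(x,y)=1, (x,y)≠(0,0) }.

descent: ρ → (-9,15,13)  [lands on river]
river: ρ → (13,11,-11)
river: ρ → (-11,11,13)
river: ρ → (13,15,-9)
river: ρ → (-9,21,7)
river: ρ → (7,21,-9)
closes: descent 1, river 6
min |a| on river = 7

7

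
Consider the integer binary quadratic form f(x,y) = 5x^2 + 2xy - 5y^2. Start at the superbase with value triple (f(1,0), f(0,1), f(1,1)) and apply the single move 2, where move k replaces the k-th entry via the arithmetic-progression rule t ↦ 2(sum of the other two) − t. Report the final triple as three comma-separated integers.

start (5,-5,2) = (f(1,0),f(0,1),f(1,1))
replace slot 2: 2·(5+2) − (-5) = 19 → (5,19,2)

5,19,2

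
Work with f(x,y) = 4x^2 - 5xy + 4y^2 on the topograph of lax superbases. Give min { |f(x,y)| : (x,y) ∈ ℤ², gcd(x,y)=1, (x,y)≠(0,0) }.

translate: b→3 (≡-5 mod 8), so (4,-5,4)→(4,3,3)
flip: (4,3,3)→(3,-3,4)
translate: b→3 (≡-3 mod 6), so (3,-3,4)→(3,3,4)
reduced (well bottom): (3,3,4) with a≤c, −a<b≤a
well minimum = a = 3

3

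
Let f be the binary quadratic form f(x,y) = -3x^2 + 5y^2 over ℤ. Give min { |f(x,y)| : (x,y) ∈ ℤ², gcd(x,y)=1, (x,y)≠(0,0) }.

descent: ρ → (5,0,-3)
descent: ρ → (-3,6,2)  [lands on river]
river: ρ → (2,6,-3)
closes: descent 2, river 2
min |a| on river = 2

2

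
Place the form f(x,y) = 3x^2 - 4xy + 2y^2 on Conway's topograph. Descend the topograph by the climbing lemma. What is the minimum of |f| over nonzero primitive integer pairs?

translate: b→2 (≡-4 mod 6), so (3,-4,2)→(3,2,1)
flip: (3,2,1)→(1,-2,3)
translate: b→0 (≡-2 mod 2), so (1,-2,3)→(1,0,2)
reduced (well bottom): (1,0,2) with a≤c, −a<b≤a
well minimum = a = 1

1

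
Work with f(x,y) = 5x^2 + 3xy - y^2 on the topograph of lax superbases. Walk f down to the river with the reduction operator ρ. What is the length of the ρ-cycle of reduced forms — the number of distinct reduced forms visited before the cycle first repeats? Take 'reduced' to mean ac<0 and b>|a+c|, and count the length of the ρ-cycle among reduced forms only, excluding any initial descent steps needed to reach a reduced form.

D = 29, ⌊√D⌋ = 5
descent: ρ → (-1,5,1)  [lands on river]
river: ρ → (1,5,-1)
ρ-cycle length = 2 (tail of 1 descent step not counted)

2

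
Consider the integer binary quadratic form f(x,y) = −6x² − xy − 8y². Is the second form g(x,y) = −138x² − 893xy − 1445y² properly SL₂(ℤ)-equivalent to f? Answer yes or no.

D₁ = -191, D₂ = -191
f is negative-definite; reduce −f:
−f: reduced (well bottom): (6,1,8) with a≤c, −a<b≤a
flip sign back: reduced form of f is (-6,-1,-8)
g is negative-definite; reduce −g:
−g: translate: b→65 (≡893 mod 276), so (138,893,1445)→(138,65,8)
−g: flip: (138,65,8)→(8,-65,138)
−g: translate: b→-1 (≡-65 mod 16), so (8,-65,138)→(8,-1,6)
−g: flip: (8,-1,6)→(6,1,8)
−g: reduced (well bottom): (6,1,8) with a≤c, −a<b≤a
flip sign back: reduced form of g is (-6,-1,-8)
reduced forms (-6, -1, -8) vs (-6, -1, -8) ⇒ equivalent

yes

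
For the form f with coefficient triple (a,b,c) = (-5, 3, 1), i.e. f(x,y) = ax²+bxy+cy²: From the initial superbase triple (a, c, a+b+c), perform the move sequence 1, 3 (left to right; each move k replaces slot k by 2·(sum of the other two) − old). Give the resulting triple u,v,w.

start (-5,1,-1) = (f(1,0),f(0,1),f(1,1))
replace slot 1: 2·(1+(-1)) − (-5) = 5 → (5,1,-1)
replace slot 3: 2·(5+1) − (-1) = 13 → (5,1,13)

5,1,13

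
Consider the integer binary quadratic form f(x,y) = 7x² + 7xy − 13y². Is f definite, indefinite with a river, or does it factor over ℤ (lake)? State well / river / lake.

D = b²−4ac = 7² − 4·7·(-13) = 413
D > 0 non-square ⇒ indefinite ⇒ periodic river

river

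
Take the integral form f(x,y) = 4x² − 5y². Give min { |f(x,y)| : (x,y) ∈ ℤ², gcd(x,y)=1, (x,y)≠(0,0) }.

descent: ρ → (-5,0,4)
descent: ρ → (4,8,-1)  [lands on river]
river: ρ → (-1,8,4)
closes: descent 2, river 2
min |a| on river = 1

1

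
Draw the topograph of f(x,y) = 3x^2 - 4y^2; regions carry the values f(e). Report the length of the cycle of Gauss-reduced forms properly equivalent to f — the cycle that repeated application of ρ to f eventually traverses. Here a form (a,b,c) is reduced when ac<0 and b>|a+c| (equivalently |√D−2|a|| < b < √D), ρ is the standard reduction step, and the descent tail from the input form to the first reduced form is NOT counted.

D = 48, ⌊√D⌋ = 6
descent: ρ → (-4,0,3)
descent: ρ → (3,6,-1)  [lands on river]
river: ρ → (-1,6,3)
ρ-cycle length = 2 (tail of 2 descent steps not counted)

2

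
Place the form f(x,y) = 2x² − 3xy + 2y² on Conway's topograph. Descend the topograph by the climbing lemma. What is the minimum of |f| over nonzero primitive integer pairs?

translate: b→1 (≡-3 mod 4), so (2,-3,2)→(2,1,1)
flip: (2,1,1)→(1,-1,2)
translate: b→1 (≡-1 mod 2), so (1,-1,2)→(1,1,2)
reduced (well bottom): (1,1,2) with a≤c, −a<b≤a
well minimum = a = 1

1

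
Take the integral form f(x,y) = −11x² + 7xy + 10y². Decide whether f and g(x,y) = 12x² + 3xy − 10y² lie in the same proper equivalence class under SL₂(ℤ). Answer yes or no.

D₁ = 489, D₂ = 489
river cycle of f (length 22): (10, 13, -8), (-8, 19, 4), (4, 21, -3), (-3, 21, 4), (4, 19, -8), (-8, 13, 10), (10, 7, -11), (-11, 15, 6), (6, 21, -2), (-2, 19, 16), … (12 more)
river cycle of g (length 22): (-10, 17, 5), (5, 13, -16), (-16, 19, 2), (2, 21, -6), (-6, 15, 11), (11, 7, -10), (-10, 13, 8), (8, 19, -4), (-4, 21, 3), (3, 21, -4), … (12 more)
cycles differ ⇒ inequivalent

no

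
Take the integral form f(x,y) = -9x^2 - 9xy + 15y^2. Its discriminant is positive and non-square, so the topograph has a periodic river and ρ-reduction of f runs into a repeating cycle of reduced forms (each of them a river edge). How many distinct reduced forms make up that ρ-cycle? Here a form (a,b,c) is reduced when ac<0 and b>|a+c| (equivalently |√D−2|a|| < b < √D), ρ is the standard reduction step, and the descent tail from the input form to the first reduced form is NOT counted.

D = 621, ⌊√D⌋ = 24
descent: ρ → (15,9,-9)  [lands on river]
river: ρ → (-9,9,15)
river: ρ → (15,21,-3)
river: ρ → (-3,21,15)
ρ-cycle length = 4 (tail of 1 descent step not counted)

4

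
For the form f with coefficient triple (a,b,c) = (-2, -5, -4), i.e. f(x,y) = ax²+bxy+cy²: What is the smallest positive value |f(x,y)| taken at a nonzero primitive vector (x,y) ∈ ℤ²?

translate: b→1 (≡5 mod 4), so (2,5,4)→(2,1,1)
flip: (2,1,1)→(1,-1,2)
translate: b→1 (≡-1 mod 2), so (1,-1,2)→(1,1,2)
reduced (well bottom): (1,1,2) with a≤c, −a<b≤a
well minimum |f| = |-1| = 1 (negative-definite)

1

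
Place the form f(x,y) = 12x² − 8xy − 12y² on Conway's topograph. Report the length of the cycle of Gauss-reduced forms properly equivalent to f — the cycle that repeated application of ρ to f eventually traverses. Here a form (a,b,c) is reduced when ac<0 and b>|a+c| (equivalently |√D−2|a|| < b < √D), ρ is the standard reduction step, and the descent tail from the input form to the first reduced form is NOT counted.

D = 640, ⌊√D⌋ = 25
descent: ρ → (-12,8,12)  [lands on river]
river: ρ → (12,16,-8)
river: ρ → (-8,16,12)
river: ρ → (12,8,-12)
river: ρ → (-12,16,8)
river: ρ → (8,16,-12)
ρ-cycle length = 6 (tail of 1 descent step not counted)

6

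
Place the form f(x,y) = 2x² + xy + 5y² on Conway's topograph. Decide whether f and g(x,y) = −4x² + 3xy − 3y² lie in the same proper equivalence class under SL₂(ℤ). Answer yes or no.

D₁ = -39, D₂ = -39
f: reduced (well bottom): (2,1,5) with a≤c, −a<b≤a
g is negative-definite; reduce −g:
−g: flip: (4,-3,3)→(3,3,4)
−g: reduced (well bottom): (3,3,4) with a≤c, −a<b≤a
flip sign back: reduced form of g is (-3,-3,-4)
reduced forms (2, 1, 5) vs (-3, -3, -4) ⇒ inequivalent

no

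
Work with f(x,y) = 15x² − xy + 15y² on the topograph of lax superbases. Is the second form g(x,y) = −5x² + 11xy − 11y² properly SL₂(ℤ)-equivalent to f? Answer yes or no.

D₁ = -899, D₂ = -99
discriminants differ ⇒ not SL₂(ℤ)-equivalent

no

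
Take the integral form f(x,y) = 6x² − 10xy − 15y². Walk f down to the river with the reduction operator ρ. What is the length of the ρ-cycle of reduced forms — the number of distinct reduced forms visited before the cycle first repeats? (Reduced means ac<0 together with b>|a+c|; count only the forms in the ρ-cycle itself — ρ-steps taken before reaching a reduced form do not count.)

D = 460, ⌊√D⌋ = 21
descent: ρ → (-15,10,6)  [lands on river]
river: ρ → (6,14,-11)
river: ρ → (-11,8,9)
river: ρ → (9,10,-10)
river: ρ → (-10,10,9)
river: ρ → (9,8,-11)
river: ρ → (-11,14,6)
river: ρ → (6,10,-15)
river: ρ → (-15,20,1)
river: ρ → (1,20,-15)
ρ-cycle length = 10 (tail of 1 descent step not counted)

10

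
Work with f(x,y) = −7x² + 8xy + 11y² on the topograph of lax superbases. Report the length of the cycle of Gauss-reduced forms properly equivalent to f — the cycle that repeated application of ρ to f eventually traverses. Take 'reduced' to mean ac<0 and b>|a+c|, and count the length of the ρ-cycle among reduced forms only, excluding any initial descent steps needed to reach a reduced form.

D = 372, ⌊√D⌋ = 19
river: ρ → (11,14,-4)
river: ρ → (-4,18,3)
river: ρ → (3,18,-4)
river: ρ → (-4,14,11)
river: ρ → (11,8,-7)
river: ρ → (-7,6,12)
river: ρ → (12,18,-1)
river: ρ → (-1,18,12)
river: ρ → (12,6,-7)
river: ρ → (-7,8,11)
ρ-cycle length = 10 (tail of 0 descent steps not counted)

10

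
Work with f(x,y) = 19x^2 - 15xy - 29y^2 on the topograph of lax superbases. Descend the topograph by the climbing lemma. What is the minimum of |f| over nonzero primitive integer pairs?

descent: ρ → (-29,15,19)  [lands on river]
river: ρ → (19,23,-25)
river: ρ → (-25,27,17)
river: ρ → (17,41,-11)
river: ρ → (-11,47,5)
river: ρ → (5,43,-29)
closes: descent 1, river 6
min |a| on river = 5

5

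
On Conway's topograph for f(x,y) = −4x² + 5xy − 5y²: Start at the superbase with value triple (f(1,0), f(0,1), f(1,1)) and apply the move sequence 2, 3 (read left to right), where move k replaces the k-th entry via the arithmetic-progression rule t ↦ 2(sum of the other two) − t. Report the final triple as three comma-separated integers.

start (-4,-5,-4) = (f(1,0),f(0,1),f(1,1))
replace slot 2: 2·((-4)+(-4)) − (-5) = -11 → (-4,-11,-4)
replace slot 3: 2·((-4)+(-11)) − (-4) = -26 → (-4,-11,-26)

-4,-11,-26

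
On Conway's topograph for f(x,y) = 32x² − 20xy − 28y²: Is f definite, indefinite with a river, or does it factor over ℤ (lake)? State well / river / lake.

D = b²−4ac = (-20)² − 4·32·(-28) = 3984
D > 0 non-square ⇒ indefinite ⇒ periodic river

river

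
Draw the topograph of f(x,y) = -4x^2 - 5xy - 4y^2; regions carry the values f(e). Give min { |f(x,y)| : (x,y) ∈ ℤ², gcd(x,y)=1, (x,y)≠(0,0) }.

translate: b→-3 (≡5 mod 8), so (4,5,4)→(4,-3,3)
flip: (4,-3,3)→(3,3,4)
reduced (well bottom): (3,3,4) with a≤c, −a<b≤a
well minimum |f| = |-3| = 3 (negative-definite)

3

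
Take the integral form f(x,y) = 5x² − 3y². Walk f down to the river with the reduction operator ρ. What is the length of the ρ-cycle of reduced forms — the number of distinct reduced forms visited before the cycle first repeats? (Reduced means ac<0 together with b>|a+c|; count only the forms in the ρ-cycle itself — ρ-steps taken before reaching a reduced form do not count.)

D = 60, ⌊√D⌋ = 7
descent: ρ → (-3,6,2)  [lands on river]
river: ρ → (2,6,-3)
ρ-cycle length = 2 (tail of 1 descent step not counted)

2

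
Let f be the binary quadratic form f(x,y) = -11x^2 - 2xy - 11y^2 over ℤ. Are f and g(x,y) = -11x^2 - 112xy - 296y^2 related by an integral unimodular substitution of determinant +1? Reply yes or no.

D₁ = -480, D₂ = -480
f is negative-definite; reduce −f:
−f: reduced (well bottom): (11,2,11) with a≤c, −a<b≤a
flip sign back: reduced form of f is (-11,-2,-11)
g is negative-definite; reduce −g:
−g: translate: b→2 (≡112 mod 22), so (11,112,296)→(11,2,11)
−g: reduced (well bottom): (11,2,11) with a≤c, −a<b≤a
flip sign back: reduced form of g is (-11,-2,-11)
reduced forms (-11, -2, -11) vs (-11, -2, -11) ⇒ equivalent

yes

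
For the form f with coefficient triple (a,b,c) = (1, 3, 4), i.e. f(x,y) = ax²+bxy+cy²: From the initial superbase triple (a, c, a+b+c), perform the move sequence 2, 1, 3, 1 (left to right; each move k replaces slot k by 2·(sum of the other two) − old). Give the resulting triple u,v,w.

start (1,4,8) = (f(1,0),f(0,1),f(1,1))
replace slot 2: 2·(1+8) − 4 = 14 → (1,14,8)
replace slot 1: 2·(14+8) − 1 = 43 → (43,14,8)
replace slot 3: 2·(43+14) − 8 = 106 → (43,14,106)
replace slot 1: 2·(14+106) − 43 = 197 → (197,14,106)

197,14,106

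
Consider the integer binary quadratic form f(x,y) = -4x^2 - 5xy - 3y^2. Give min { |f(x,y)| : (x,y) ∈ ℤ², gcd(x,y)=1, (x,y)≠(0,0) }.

translate: b→-3 (≡5 mod 8), so (4,5,3)→(4,-3,2)
flip: (4,-3,2)→(2,3,4)
translate: b→-1 (≡3 mod 4), so (2,3,4)→(2,-1,3)
reduced (well bottom): (2,-1,3) with a≤c, −a<b≤a
well minimum |f| = |-2| = 2 (negative-definite)

2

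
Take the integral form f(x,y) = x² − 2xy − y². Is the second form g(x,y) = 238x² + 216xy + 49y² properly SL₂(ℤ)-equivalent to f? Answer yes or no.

D₁ = 8, D₂ = 8
river cycle of f (length 2): (-1, 2, 1), (1, 2, -1)
river cycle of g (length 2): (-1, 2, 1), (1, 2, -1)
cycles coincide ⇒ equivalent

yes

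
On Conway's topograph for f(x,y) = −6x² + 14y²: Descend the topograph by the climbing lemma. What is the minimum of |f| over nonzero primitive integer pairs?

descent: ρ → (14,0,-6)
descent: ρ → (-6,12,8)  [lands on river]
river: ρ → (8,4,-10)
river: ρ → (-10,16,2)
river: ρ → (2,16,-10)
river: ρ → (-10,4,8)
river: ρ → (8,12,-6)
closes: descent 2, river 6
min |a| on river = 2

2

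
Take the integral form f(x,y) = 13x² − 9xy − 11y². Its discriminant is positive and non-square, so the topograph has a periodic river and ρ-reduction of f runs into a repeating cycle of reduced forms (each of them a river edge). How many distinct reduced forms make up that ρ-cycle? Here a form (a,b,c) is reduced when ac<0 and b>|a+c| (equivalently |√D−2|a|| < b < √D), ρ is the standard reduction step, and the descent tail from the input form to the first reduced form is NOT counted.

D = 653, ⌊√D⌋ = 25
descent: ρ → (-11,9,13)  [lands on river]
river: ρ → (13,17,-7)
river: ρ → (-7,25,1)
river: ρ → (1,25,-7)
river: ρ → (-7,17,13)
river: ρ → (13,9,-11)
river: ρ → (-11,13,11)
river: ρ → (11,9,-13)
river: ρ → (-13,17,7)
river: ρ → (7,25,-1)
river: ρ → (-1,25,7)
river: ρ → (7,17,-13)
river: ρ → (-13,9,11)
river: ρ → (11,13,-11)
ρ-cycle length = 14 (tail of 1 descent step not counted)

14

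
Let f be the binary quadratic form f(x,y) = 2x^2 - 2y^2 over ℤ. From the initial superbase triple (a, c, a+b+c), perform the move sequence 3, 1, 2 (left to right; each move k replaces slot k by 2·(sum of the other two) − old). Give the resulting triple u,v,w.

start (2,-2,0) = (f(1,0),f(0,1),f(1,1))
replace slot 3: 2·(2+(-2)) − 0 = 0 → (2,-2,0)
replace slot 1: 2·((-2)+0) − 2 = -6 → (-6,-2,0)
replace slot 2: 2·((-6)+0) − (-2) = -10 → (-6,-10,0)

-6,-10,0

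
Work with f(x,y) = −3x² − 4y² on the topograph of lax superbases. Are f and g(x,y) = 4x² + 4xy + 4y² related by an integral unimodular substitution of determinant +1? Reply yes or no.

D₁ = -48, D₂ = -48
f is negative-definite; reduce −f:
−f: reduced (well bottom): (3,0,4) with a≤c, −a<b≤a
flip sign back: reduced form of f is (-3,0,-4)
g: reduced (well bottom): (4,4,4) with a≤c, −a<b≤a
reduced forms (-3, 0, -4) vs (4, 4, 4) ⇒ inequivalent

no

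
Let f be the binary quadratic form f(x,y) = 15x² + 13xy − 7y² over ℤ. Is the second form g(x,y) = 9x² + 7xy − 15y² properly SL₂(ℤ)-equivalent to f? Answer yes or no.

D₁ = 589, D₂ = 589
river cycle of f (length 16): (-7, 15, 13), (13, 11, -9), (-9, 7, 15), (15, 23, -1), (-1, 23, 15), (15, 7, -9), (-9, 11, 13), (13, 15, -7), (-7, 13, 15), (15, 17, -5), … (6 more)
river cycle of g (length 16): (-15, 23, 1), (1, 23, -15), (-15, 7, 9), (9, 11, -13), (-13, 15, 7), (7, 13, -15), (-15, 17, 5), (5, 23, -3), (-3, 19, 19), (19, 19, -3), … (6 more)
cycles differ ⇒ inequivalent

no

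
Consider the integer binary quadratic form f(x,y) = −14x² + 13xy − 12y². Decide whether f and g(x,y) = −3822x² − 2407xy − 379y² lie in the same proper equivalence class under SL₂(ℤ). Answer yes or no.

D₁ = -503, D₂ = -503
f is negative-definite; reduce −f:
−f: flip: (14,-13,12)→(12,13,14)
−f: translate: b→-11 (≡13 mod 24), so (12,13,14)→(12,-11,13)
−f: reduced (well bottom): (12,-11,13) with a≤c, −a<b≤a
flip sign back: reduced form of f is (-12,11,-13)
g is negative-definite; reduce −g:
−g: flip: (3822,2407,379)→(379,-2407,3822)
−g: translate: b→-133 (≡-2407 mod 758), so (379,-2407,3822)→(379,-133,12)
−g: flip: (379,-133,12)→(12,133,379)
−g: translate: b→-11 (≡133 mod 24), so (12,133,379)→(12,-11,13)
−g: reduced (well bottom): (12,-11,13) with a≤c, −a<b≤a
flip sign back: reduced form of g is (-12,11,-13)
reduced forms (-12, 11, -13) vs (-12, 11, -13) ⇒ equivalent

yes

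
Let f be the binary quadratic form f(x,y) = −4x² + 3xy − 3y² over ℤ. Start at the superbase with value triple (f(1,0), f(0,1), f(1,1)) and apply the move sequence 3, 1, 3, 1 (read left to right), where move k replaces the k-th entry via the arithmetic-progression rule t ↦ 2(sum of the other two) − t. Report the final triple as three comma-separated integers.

start (-4,-3,-4) = (f(1,0),f(0,1),f(1,1))
replace slot 3: 2·((-4)+(-3)) − (-4) = -10 → (-4,-3,-10)
replace slot 1: 2·((-3)+(-10)) − (-4) = -22 → (-22,-3,-10)
replace slot 3: 2·((-22)+(-3)) − (-10) = -40 → (-22,-3,-40)
replace slot 1: 2·((-3)+(-40)) − (-22) = -64 → (-64,-3,-40)

-64,-3,-40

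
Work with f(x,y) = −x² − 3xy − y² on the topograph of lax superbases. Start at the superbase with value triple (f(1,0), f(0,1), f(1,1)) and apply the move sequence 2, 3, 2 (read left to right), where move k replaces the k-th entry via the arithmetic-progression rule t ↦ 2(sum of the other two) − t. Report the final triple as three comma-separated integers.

start (-1,-1,-5) = (f(1,0),f(0,1),f(1,1))
replace slot 2: 2·((-1)+(-5)) − (-1) = -11 → (-1,-11,-5)
replace slot 3: 2·((-1)+(-11)) − (-5) = -19 → (-1,-11,-19)
replace slot 2: 2·((-1)+(-19)) − (-11) = -29 → (-1,-29,-19)

-1,-29,-19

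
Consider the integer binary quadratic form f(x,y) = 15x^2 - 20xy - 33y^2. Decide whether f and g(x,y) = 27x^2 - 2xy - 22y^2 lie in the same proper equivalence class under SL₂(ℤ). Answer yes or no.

D₁ = 2380, D₂ = 2380
river cycle of f (length 10): (-33, 20, 15), (15, 40, -13), (-13, 38, 18), (18, 34, -17), (-17, 34, 18), (18, 38, -13), (-13, 40, 15), (15, 20, -33), (-33, 46, 2), (2, 46, -33)
river cycle of g (length 8): (-22, 46, 3), (3, 44, -37), (-37, 30, 10), (10, 30, -37), (-37, 44, 3), (3, 46, -22), (-22, 42, 7), (7, 42, -22)
cycles differ ⇒ inequivalent

no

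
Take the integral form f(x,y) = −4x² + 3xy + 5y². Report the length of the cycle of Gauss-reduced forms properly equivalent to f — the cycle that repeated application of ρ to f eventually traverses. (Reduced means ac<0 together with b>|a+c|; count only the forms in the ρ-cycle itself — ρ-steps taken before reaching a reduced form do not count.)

D = 89, ⌊√D⌋ = 9
river: ρ → (5,7,-2)
river: ρ → (-2,9,1)
river: ρ → (1,9,-2)
river: ρ → (-2,7,5)
river: ρ → (5,3,-4)
river: ρ → (-4,5,4)
river: ρ → (4,3,-5)
river: ρ → (-5,7,2)
river: ρ → (2,9,-1)
river: ρ → (-1,9,2)
river: ρ → (2,7,-5)
river: ρ → (-5,3,4)
river: ρ → (4,5,-4)
river: ρ → (-4,3,5)
ρ-cycle length = 14 (tail of 0 descent steps not counted)

14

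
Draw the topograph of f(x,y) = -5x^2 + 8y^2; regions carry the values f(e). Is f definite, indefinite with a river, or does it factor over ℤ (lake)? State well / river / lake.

D = b²−4ac = 0² − 4·(-5)·8 = 160
D > 0 non-square ⇒ indefinite ⇒ periodic river

river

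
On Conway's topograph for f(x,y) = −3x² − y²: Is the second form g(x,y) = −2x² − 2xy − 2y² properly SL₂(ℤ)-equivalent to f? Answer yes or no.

D₁ = -12, D₂ = -12
f is negative-definite; reduce −f:
−f: flip: (3,0,1)→(1,0,3)
−f: reduced (well bottom): (1,0,3) with a≤c, −a<b≤a
flip sign back: reduced form of f is (-1,0,-3)
g is negative-definite; reduce −g:
−g: reduced (well bottom): (2,2,2) with a≤c, −a<b≤a
flip sign back: reduced form of g is (-2,-2,-2)
reduced forms (-1, 0, -3) vs (-2, -2, -2) ⇒ inequivalent

no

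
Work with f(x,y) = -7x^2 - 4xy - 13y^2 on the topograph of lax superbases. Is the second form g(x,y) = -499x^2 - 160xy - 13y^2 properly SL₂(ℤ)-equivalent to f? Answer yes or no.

D₁ = -348, D₂ = -348
f is negative-definite; reduce −f:
−f: reduced (well bottom): (7,4,13) with a≤c, −a<b≤a
flip sign back: reduced form of f is (-7,-4,-13)
g is negative-definite; reduce −g:
−g: flip: (499,160,13)→(13,-160,499)
−g: translate: b→-4 (≡-160 mod 26), so (13,-160,499)→(13,-4,7)
−g: flip: (13,-4,7)→(7,4,13)
−g: reduced (well bottom): (7,4,13) with a≤c, −a<b≤a
flip sign back: reduced form of g is (-7,-4,-13)
reduced forms (-7, -4, -13) vs (-7, -4, -13) ⇒ equivalent

yes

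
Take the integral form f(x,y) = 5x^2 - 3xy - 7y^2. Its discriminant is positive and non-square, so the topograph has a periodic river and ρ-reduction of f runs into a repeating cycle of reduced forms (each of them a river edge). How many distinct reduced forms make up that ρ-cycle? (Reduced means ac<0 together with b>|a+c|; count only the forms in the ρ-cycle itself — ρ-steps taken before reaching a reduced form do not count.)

D = 149, ⌊√D⌋ = 12
descent: ρ → (-7,3,5)  [lands on river]
river: ρ → (5,7,-5)
river: ρ → (-5,3,7)
river: ρ → (7,11,-1)
river: ρ → (-1,11,7)
river: ρ → (7,3,-5)
river: ρ → (-5,7,5)
river: ρ → (5,3,-7)
river: ρ → (-7,11,1)
river: ρ → (1,11,-7)
ρ-cycle length = 10 (tail of 1 descent step not counted)

10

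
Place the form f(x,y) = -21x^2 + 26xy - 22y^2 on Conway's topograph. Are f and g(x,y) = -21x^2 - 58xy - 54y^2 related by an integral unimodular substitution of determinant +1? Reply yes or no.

D₁ = -1172, D₂ = -1172
f is negative-definite; reduce −f:
−f: translate: b→16 (≡-26 mod 42), so (21,-26,22)→(21,16,17)
−f: flip: (21,16,17)→(17,-16,21)
−f: reduced (well bottom): (17,-16,21) with a≤c, −a<b≤a
flip sign back: reduced form of f is (-17,16,-21)
g is negative-definite; reduce −g:
−g: translate: b→16 (≡58 mod 42), so (21,58,54)→(21,16,17)
−g: flip: (21,16,17)→(17,-16,21)
−g: reduced (well bottom): (17,-16,21) with a≤c, −a<b≤a
flip sign back: reduced form of g is (-17,16,-21)
reduced forms (-17, 16, -21) vs (-17, 16, -21) ⇒ equivalent

yes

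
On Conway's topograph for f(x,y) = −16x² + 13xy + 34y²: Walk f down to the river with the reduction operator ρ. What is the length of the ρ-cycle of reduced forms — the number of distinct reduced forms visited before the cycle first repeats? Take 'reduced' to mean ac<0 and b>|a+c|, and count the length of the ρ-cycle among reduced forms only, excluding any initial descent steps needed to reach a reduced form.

D = 2345, ⌊√D⌋ = 48
descent: ρ → (34,-13,-16)
descent: ρ → (-16,45,5)  [lands on river]
river: ρ → (5,45,-16)
river: ρ → (-16,19,31)
river: ρ → (31,43,-4)
river: ρ → (-4,45,20)
river: ρ → (20,35,-14)
river: ρ → (-14,21,34)
river: ρ → (34,47,-1)
river: ρ → (-1,47,34)
river: ρ → (34,21,-14)
river: ρ → (-14,35,20)
river: ρ → (20,45,-4)
river: ρ → (-4,43,31)
river: ρ → (31,19,-16)
ρ-cycle length = 14 (tail of 2 descent steps not counted)

14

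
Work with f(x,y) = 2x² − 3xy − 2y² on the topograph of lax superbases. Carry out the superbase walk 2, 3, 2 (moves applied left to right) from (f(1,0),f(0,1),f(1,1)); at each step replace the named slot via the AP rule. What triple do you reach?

start (2,-2,-3) = (f(1,0),f(0,1),f(1,1))
replace slot 2: 2·(2+(-3)) − (-2) = 0 → (2,0,-3)
replace slot 3: 2·(2+0) − (-3) = 7 → (2,0,7)
replace slot 2: 2·(2+7) − 0 = 18 → (2,18,7)

2,18,7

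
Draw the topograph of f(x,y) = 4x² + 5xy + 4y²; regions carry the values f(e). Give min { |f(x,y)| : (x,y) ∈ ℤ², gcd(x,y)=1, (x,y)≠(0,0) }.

translate: b→-3 (≡5 mod 8), so (4,5,4)→(4,-3,3)
flip: (4,-3,3)→(3,3,4)
reduced (well bottom): (3,3,4) with a≤c, −a<b≤a
well minimum = a = 3

3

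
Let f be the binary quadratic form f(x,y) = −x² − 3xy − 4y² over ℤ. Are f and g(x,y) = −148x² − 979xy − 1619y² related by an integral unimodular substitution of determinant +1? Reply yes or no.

D₁ = -7, D₂ = -7
f is negative-definite; reduce −f:
−f: translate: b→1 (≡3 mod 2), so (1,3,4)→(1,1,2)
−f: reduced (well bottom): (1,1,2) with a≤c, −a<b≤a
flip sign back: reduced form of f is (-1,-1,-2)
g is negative-definite; reduce −g:
−g: translate: b→91 (≡979 mod 296), so (148,979,1619)→(148,91,14)
−g: flip: (148,91,14)→(14,-91,148)
−g: translate: b→-7 (≡-91 mod 28), so (14,-91,148)→(14,-7,1)
−g: flip: (14,-7,1)→(1,7,14)
−g: translate: b→1 (≡7 mod 2), so (1,7,14)→(1,1,2)
−g: reduced (well bottom): (1,1,2) with a≤c, −a<b≤a
flip sign back: reduced form of g is (-1,-1,-2)
reduced forms (-1, -1, -2) vs (-1, -1, -2) ⇒ equivalent

yes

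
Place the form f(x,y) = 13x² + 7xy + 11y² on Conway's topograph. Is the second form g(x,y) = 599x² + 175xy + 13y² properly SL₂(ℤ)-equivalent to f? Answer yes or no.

D₁ = -523, D₂ = -523
f: flip: (13,7,11)→(11,-7,13)
f: reduced (well bottom): (11,-7,13) with a≤c, −a<b≤a
g: flip: (599,175,13)→(13,-175,599)
g: translate: b→7 (≡-175 mod 26), so (13,-175,599)→(13,7,11)
g: flip: (13,7,11)→(11,-7,13)
g: reduced (well bottom): (11,-7,13) with a≤c, −a<b≤a
reduced forms (11, -7, 13) vs (11, -7, 13) ⇒ equivalent

yes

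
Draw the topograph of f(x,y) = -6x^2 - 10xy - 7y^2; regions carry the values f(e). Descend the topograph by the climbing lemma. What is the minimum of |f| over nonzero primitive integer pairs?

translate: b→-2 (≡10 mod 12), so (6,10,7)→(6,-2,3)
flip: (6,-2,3)→(3,2,6)
reduced (well bottom): (3,2,6) with a≤c, −a<b≤a
well minimum |f| = |-3| = 3 (negative-definite)

3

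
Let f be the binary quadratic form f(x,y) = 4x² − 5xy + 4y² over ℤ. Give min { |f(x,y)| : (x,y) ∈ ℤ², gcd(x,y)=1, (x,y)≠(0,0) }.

translate: b→3 (≡-5 mod 8), so (4,-5,4)→(4,3,3)
flip: (4,3,3)→(3,-3,4)
translate: b→3 (≡-3 mod 6), so (3,-3,4)→(3,3,4)
reduced (well bottom): (3,3,4) with a≤c, −a<b≤a
well minimum = a = 3

3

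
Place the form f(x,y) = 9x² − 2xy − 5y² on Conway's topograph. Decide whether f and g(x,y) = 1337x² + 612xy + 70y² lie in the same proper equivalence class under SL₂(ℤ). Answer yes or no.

D₁ = 184, D₂ = 184
river cycle of f (length 12): (-5, 12, 2), (2, 12, -5), (-5, 8, 6), (6, 4, -7), (-7, 10, 3), (3, 8, -10), (-10, 12, 1), (1, 12, -10), (-10, 8, 3), (3, 10, -7), … (2 more)
river cycle of g (length 12): (-5, 12, 2), (2, 12, -5), (-5, 8, 6), (6, 4, -7), (-7, 10, 3), (3, 8, -10), (-10, 12, 1), (1, 12, -10), (-10, 8, 3), (3, 10, -7), … (2 more)
cycles coincide ⇒ equivalent

yes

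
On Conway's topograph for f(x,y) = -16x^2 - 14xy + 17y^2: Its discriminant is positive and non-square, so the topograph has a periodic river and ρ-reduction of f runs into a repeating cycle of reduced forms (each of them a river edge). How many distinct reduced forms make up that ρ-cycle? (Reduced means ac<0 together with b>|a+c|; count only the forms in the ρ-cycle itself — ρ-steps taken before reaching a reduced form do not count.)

D = 1284, ⌊√D⌋ = 35
descent: ρ → (17,14,-16)  [lands on river]
river: ρ → (-16,18,15)
river: ρ → (15,12,-19)
river: ρ → (-19,26,8)
river: ρ → (8,22,-25)
river: ρ → (-25,28,5)
river: ρ → (5,32,-13)
river: ρ → (-13,20,17)
ρ-cycle length = 8 (tail of 1 descent step not counted)

8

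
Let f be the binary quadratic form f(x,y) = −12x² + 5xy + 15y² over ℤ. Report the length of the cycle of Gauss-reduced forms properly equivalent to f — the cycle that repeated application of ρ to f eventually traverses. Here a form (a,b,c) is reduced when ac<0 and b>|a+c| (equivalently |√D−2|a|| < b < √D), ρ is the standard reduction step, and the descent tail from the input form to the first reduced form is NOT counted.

D = 745, ⌊√D⌋ = 27
river: ρ → (15,25,-2)
river: ρ → (-2,27,2)
river: ρ → (2,25,-15)
river: ρ → (-15,5,12)
river: ρ → (12,19,-8)
river: ρ → (-8,13,18)
river: ρ → (18,23,-3)
river: ρ → (-3,25,10)
river: ρ → (10,15,-13)
river: ρ → (-13,11,12)
river: ρ → (12,13,-12)
river: ρ → (-12,11,13)
river: ρ → (13,15,-10)
river: ρ → (-10,25,3)
river: ρ → (3,23,-18)
river: ρ → (-18,13,8)
river: ρ → (8,19,-12)
river: ρ → (-12,5,15)
ρ-cycle length = 18 (tail of 0 descent steps not counted)

18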